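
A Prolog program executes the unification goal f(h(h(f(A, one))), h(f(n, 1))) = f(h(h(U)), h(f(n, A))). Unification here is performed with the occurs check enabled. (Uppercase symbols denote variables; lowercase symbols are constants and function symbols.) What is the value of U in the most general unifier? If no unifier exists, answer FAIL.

Decompose f/2: h(h(f(A, one))) = h(h(U)),  h(f(n, 1)) = h(f(n, A)).
Decompose h/1: h(f(A, one)) = h(U).
Decompose h/1: f(A, one) = U.
Bind U := f(A, one); no other remaining equation mentions U.
Decompose h/1: f(n, 1) = f(n, A).
Decompose f/2: n = n,  1 = A.
Delete trivial equation n = n.
Bind A := 1. Substituting into the earlier binding gives U := f(1, one).
MGU = { U ↦ f(1, one), A ↦ 1 }, so U ↦ f(1, one).

f(1, one)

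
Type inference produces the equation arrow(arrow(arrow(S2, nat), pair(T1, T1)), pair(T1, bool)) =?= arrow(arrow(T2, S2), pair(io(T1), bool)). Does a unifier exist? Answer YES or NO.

NO

Decompose arrow/2: arrow(arrow(S2, nat), pair(T1, T1)) =?= arrow(T2, S2),  pair(T1, bool) =?= pair(io(T1), bool).
Decompose arrow/2: arrow(S2, nat) =?= T2,  pair(T1, T1) =?= S2.
Bind T2 := arrow(S2, nat); no other remaining equation mentions T2.
Bind S2 := pair(T1, T1); no other remaining equation mentions S2. Substituting into the earlier binding gives T2 := arrow(pair(T1, T1), nat).
Decompose pair/2: T1 =?= io(T1),  bool =?= bool.
Occurs check fails: T1 occurs in io(T1); the equation T1 =?= io(T1) has no finite solution.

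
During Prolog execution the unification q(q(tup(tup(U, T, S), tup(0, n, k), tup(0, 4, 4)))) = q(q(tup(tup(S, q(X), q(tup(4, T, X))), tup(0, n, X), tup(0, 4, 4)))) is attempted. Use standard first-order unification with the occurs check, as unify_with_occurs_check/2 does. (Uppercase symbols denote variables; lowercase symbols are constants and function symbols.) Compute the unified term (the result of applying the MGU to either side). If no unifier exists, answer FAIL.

Decompose q/1: q(tup(tup(U, T, S), tup(0, n, k), tup(0, 4, 4))) = q(tup(tup(S, q(X), q(tup(4, T, X))), tup(0, n, X), tup(0, 4, 4))).
Decompose q/1: tup(tup(U, T, S), tup(0, n, k), tup(0, 4, 4)) = tup(tup(S, q(X), q(tup(4, T, X))), tup(0, n, X), tup(0, 4, 4)).
Decompose tup/3: tup(U, T, S) = tup(S, q(X), q(tup(4, T, X))),  tup(0, n, k) = tup(0, n, X),  tup(0, 4, 4) = tup(0, 4, 4).
Decompose tup/3: U = S,  T = q(X),  S = q(tup(4, T, X)).
Bind U := S; no other remaining equation mentions U.
Bind T := q(X); substituting into the one remaining equation that mentions T gives: S = q(tup(4, q(X), X)).
Bind S := q(tup(4, q(X), X)); no other remaining equation mentions S. Substituting into the earlier binding gives U := q(tup(4, q(X), X)).
Decompose tup/3: 0 = 0,  n = n,  k = X.
Delete trivial equation 0 = 0.
Delete trivial equation n = n.
Bind X := k; no other remaining equation mentions X. Substituting into the earlier bindings gives U := q(tup(4, q(k), k)), T := q(k), S := q(tup(4, q(k), k)).
Delete trivial equation tup(0, 4, 4) = tup(0, 4, 4).
Applying the MGU to either side gives q(q(tup(tup(q(tup(4, q(k), k)), q(k), q(tup(4, q(k), k))), tup(0, n, k), tup(0, 4, 4)))).

q(q(tup(tup(q(tup(4, q(k), k)), q(k), q(tup(4, q(k), k))), tup(0, n, k), tup(0, 4, 4))))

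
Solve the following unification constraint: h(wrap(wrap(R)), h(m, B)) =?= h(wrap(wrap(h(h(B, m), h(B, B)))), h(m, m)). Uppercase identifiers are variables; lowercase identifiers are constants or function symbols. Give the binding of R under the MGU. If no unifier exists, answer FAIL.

Decompose h/2: wrap(wrap(R)) =?= wrap(wrap(h(h(B, m), h(B, B)))),  h(m, B) =?= h(m, m).
Decompose wrap/1: wrap(R) =?= wrap(h(h(B, m), h(B, B))).
Decompose wrap/1: R =?= h(h(B, m), h(B, B)).
Bind R := h(h(B, m), h(B, B)); no other remaining equation mentions R.
Decompose h/2: m =?= m,  B =?= m.
Delete trivial equation m =?= m.
Bind B := m. Substituting into the earlier binding gives R := h(h(m, m), h(m, m)).
MGU = { R ↦ h(h(m, m), h(m, m)), B ↦ m }, so R ↦ h(h(m, m), h(m, m)).

h(h(m, m), h(m, m))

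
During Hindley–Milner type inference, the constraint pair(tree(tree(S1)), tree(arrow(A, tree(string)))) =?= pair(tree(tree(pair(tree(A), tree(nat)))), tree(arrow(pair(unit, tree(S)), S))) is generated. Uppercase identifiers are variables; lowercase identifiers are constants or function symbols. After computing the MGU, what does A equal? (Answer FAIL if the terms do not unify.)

pair(unit, tree(tree(string)))

Decompose pair/2: tree(tree(S1)) =?= tree(tree(pair(tree(A), tree(nat)))),  tree(arrow(A, tree(string))) =?= tree(arrow(pair(unit, tree(S)), S)).
Decompose tree/1: tree(S1) =?= tree(pair(tree(A), tree(nat))).
Decompose tree/1: S1 =?= pair(tree(A), tree(nat)).
Bind S1 := pair(tree(A), tree(nat)); no other remaining equation mentions S1.
Decompose tree/1: arrow(A, tree(string)) =?= arrow(pair(unit, tree(S)), S).
Decompose arrow/2: A =?= pair(unit, tree(S)),  tree(string) =?= S.
Bind A := pair(unit, tree(S)); no other remaining equation mentions A. Substituting into the earlier binding gives S1 := pair(tree(pair(unit, tree(S))), tree(nat)).
Bind S := tree(string). Substituting into the earlier bindings gives S1 := pair(tree(pair(unit, tree(tree(string)))), tree(nat)), A := pair(unit, tree(tree(string))).
MGU = { S1 ↦ pair(tree(pair(unit, tree(tree(string)))), tree(nat)), A ↦ pair(unit, tree(tree(string))), S ↦ tree(string) }, so A ↦ pair(unit, tree(tree(string))).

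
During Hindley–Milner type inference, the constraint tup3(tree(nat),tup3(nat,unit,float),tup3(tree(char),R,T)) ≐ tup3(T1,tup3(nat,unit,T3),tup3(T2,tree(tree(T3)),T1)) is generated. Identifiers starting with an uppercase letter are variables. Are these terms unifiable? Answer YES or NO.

Decompose tup3/3: tree(nat) ≐ T1,  tup3(nat,unit,float) ≐ tup3(nat,unit,T3),  tup3(tree(char),R,T) ≐ tup3(T2,tree(tree(T3)),T1).
Bind T1 := tree(nat); substituting into the one remaining equation that mentions T1 gives: tup3(tree(char),R,T) ≐ tup3(T2,tree(tree(T3)),tree(nat)).
Decompose tup3/3: nat ≐ nat,  unit ≐ unit,  float ≐ T3.
Delete trivial equation nat ≐ nat.
Delete trivial equation unit ≐ unit.
Bind T3 := float; substituting into the remaining equation gives: tup3(tree(char),R,T) ≐ tup3(T2,tree(tree(float)),tree(nat)).
Decompose tup3/3: tree(char) ≐ T2,  R ≐ tree(tree(float)),  T ≐ tree(nat).
Bind T2 := tree(char); no other remaining equation mentions T2.
Bind R := tree(tree(float)); no other remaining equation mentions R.
Bind T := tree(nat).
No equations remain and no clash or occurs-check failure arose, so a unifier exists.

YES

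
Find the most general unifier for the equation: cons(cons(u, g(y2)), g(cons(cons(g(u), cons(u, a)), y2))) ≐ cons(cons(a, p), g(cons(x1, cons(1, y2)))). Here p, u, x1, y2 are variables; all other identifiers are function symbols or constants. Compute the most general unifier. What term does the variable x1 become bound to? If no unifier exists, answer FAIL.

Decompose cons/2: cons(u, g(y2)) ≐ cons(a, p),  g(cons(cons(g(u), cons(u, a)), y2)) ≐ g(cons(x1, cons(1, y2))).
Decompose cons/2: u ≐ a,  g(y2) ≐ p.
Bind u := a; substituting into the one remaining equation that mentions u gives: g(cons(cons(g(a), cons(a, a)), y2)) ≐ g(cons(x1, cons(1, y2))).
Bind p := g(y2); no other remaining equation mentions p.
Decompose g/1: cons(cons(g(a), cons(a, a)), y2) ≐ cons(x1, cons(1, y2)).
Decompose cons/2: cons(g(a), cons(a, a)) ≐ x1,  y2 ≐ cons(1, y2).
Bind x1 := cons(g(a), cons(a, a)); no other remaining equation mentions x1.
Occurs check fails: y2 occurs in cons(1, y2); the equation y2 ≐ cons(1, y2) has no finite solution.

FAIL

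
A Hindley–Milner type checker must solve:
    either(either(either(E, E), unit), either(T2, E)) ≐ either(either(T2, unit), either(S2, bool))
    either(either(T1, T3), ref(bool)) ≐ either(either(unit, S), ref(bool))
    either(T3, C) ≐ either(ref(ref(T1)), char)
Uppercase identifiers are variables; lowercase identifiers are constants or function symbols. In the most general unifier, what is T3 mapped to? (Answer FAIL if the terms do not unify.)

Decompose either/2: either(either(E, E), unit) ≐ either(T2, unit),  either(T2, E) ≐ either(S2, bool).
Decompose either/2: either(E, E) ≐ T2,  unit ≐ unit.
Bind T2 := either(E, E); substituting into the one remaining equation that mentions T2 gives: either(either(E, E), E) ≐ either(S2, bool).
Delete trivial equation unit ≐ unit.
Decompose either/2: either(E, E) ≐ S2,  E ≐ bool.
Bind S2 := either(E, E); no other remaining equation mentions S2.
Bind E := bool; no other remaining equation mentions E. Substituting into the earlier bindings gives T2 := either(bool, bool), S2 := either(bool, bool).
Decompose either/2: either(T1, T3) ≐ either(unit, S),  ref(bool) ≐ ref(bool).
Decompose either/2: T1 ≐ unit,  T3 ≐ S.
Bind T1 := unit; substituting into the one remaining equation that mentions T1 gives: either(T3, C) ≐ either(ref(ref(unit)), char).
Bind T3 := S; substituting into the one remaining equation that mentions T3 gives: either(S, C) ≐ either(ref(ref(unit)), char).
Delete trivial equation ref(bool) ≐ ref(bool).
Decompose either/2: S ≐ ref(ref(unit)),  C ≐ char.
Bind S := ref(ref(unit)); no other remaining equation mentions S. Substituting into the earlier binding gives T3 := ref(ref(unit)).
Bind C := char.
MGU = { T2 -> either(bool, bool), S2 -> either(bool, bool), E -> bool, T1 -> unit, T3 -> ref(ref(unit)), S -> ref(ref(unit)), C -> char }, so T3 -> ref(ref(unit)).

ref(ref(unit))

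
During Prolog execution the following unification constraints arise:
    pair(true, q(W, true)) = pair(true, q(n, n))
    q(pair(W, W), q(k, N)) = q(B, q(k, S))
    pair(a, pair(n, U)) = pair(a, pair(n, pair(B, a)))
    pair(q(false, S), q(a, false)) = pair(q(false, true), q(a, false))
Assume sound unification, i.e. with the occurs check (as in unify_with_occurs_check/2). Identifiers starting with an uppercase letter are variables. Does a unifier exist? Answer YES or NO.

NO

Decompose pair/2: true = true,  q(W, true) = q(n, n).
Delete trivial equation true = true.
Decompose q/2: W = n,  true = n.
Bind W := n; substituting into the one remaining equation that mentions W gives: q(pair(n, n), q(k, N)) = q(B, q(k, S)).
Clash: constants true and n differ; no unifier exists.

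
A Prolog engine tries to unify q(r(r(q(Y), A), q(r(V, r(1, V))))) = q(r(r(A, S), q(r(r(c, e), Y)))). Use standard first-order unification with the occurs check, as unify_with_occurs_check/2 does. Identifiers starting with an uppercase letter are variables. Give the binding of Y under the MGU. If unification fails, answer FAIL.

r(1, r(c, e))

Decompose q/1: r(r(q(Y), A), q(r(V, r(1, V)))) = r(r(A, S), q(r(r(c, e), Y))).
Decompose r/2: r(q(Y), A) = r(A, S),  q(r(V, r(1, V))) = q(r(r(c, e), Y)).
Decompose r/2: q(Y) = A,  A = S.
Bind A := q(Y); substituting into the one remaining equation that mentions A gives: q(Y) = S.
Bind S := q(Y); no other remaining equation mentions S.
Decompose q/1: r(V, r(1, V)) = r(r(c, e), Y).
Decompose r/2: V = r(c, e),  r(1, V) = Y.
Bind V := r(c, e); substituting into the remaining equation gives: r(1, r(c, e)) = Y.
Bind Y := r(1, r(c, e)). Substituting into the earlier bindings gives A := q(r(1, r(c, e))), S := q(r(1, r(c, e))).
MGU = { A ↦ q(r(1, r(c, e))), S ↦ q(r(1, r(c, e))), V ↦ r(c, e), Y ↦ r(1, r(c, e)) }, so Y ↦ r(1, r(c, e)).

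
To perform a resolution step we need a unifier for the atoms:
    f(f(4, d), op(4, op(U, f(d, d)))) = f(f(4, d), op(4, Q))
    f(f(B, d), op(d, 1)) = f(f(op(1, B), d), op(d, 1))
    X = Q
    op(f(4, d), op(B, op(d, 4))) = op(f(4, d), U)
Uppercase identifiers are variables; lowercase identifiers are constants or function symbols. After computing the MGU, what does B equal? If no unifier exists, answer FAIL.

FAIL

Decompose f/2: f(4, d) = f(4, d),  op(4, op(U, f(d, d))) = op(4, Q).
Delete trivial equation f(4, d) = f(4, d).
Decompose op/2: 4 = 4,  op(U, f(d, d)) = Q.
Delete trivial equation 4 = 4.
Bind Q := op(U, f(d, d)); substituting into the one remaining equation that mentions Q gives: X = op(U, f(d, d)).
Decompose f/2: f(B, d) = f(op(1, B), d),  op(d, 1) = op(d, 1).
Decompose f/2: B = op(1, B),  d = d.
Occurs check fails: B occurs in op(1, B); the equation B = op(1, B) has no finite solution.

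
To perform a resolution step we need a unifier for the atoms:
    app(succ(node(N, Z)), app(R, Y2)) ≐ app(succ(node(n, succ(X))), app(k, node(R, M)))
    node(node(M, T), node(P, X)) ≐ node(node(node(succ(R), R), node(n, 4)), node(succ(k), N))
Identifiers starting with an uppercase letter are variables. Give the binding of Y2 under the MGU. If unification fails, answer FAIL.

Decompose app/2: succ(node(N, Z)) ≐ succ(node(n, succ(X))),  app(R, Y2) ≐ app(k, node(R, M)).
Decompose succ/1: node(N, Z) ≐ node(n, succ(X)).
Decompose node/2: N ≐ n,  Z ≐ succ(X).
Bind N := n; substituting into the one remaining equation that mentions N gives: node(node(M, T), node(P, X)) ≐ node(node(node(succ(R), R), node(n, 4)), node(succ(k), n)).
Bind Z := succ(X); no other remaining equation mentions Z.
Decompose app/2: R ≐ k,  Y2 ≐ node(R, M).
Bind R := k; substituting into the remaining equations gives: Y2 ≐ node(k, M),  node(node(M, T), node(P, X)) ≐ node(node(node(succ(k), k), node(n, 4)), node(succ(k), n)).
Bind Y2 := node(k, M); no other remaining equation mentions Y2.
Decompose node/2: node(M, T) ≐ node(node(succ(k), k), node(n, 4)),  node(P, X) ≐ node(succ(k), n).
Decompose node/2: M ≐ node(succ(k), k),  T ≐ node(n, 4).
Bind M := node(succ(k), k); no other remaining equation mentions M. Substituting into the earlier binding gives Y2 := node(k, node(succ(k), k)).
Bind T := node(n, 4); no other remaining equation mentions T.
Decompose node/2: P ≐ succ(k),  X ≐ n.
Bind P := succ(k); no other remaining equation mentions P.
Bind X := n. Substituting into the earlier binding gives Z := succ(n).
MGU = { N := n, Z := succ(n), R := k, Y2 := node(k, node(succ(k), k)), M := node(succ(k), k), T := node(n, 4), P := succ(k), X := n }, so Y2 := node(k, node(succ(k), k)).

node(k, node(succ(k), k))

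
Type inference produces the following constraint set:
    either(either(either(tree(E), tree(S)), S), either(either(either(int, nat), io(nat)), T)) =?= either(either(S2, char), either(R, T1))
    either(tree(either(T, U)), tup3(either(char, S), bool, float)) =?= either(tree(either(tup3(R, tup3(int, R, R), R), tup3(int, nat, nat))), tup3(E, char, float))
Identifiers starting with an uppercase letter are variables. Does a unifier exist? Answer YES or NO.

NO

Decompose either/2: either(either(tree(E), tree(S)), S) =?= either(S2, char),  either(either(either(int, nat), io(nat)), T) =?= either(R, T1).
Decompose either/2: either(tree(E), tree(S)) =?= S2,  S =?= char.
Bind S2 := either(tree(E), tree(S)); no other remaining equation mentions S2.
Bind S := char; substituting into the one remaining equation that mentions S gives: either(tree(either(T, U)), tup3(either(char, char), bool, float)) =?= either(tree(either(tup3(R, tup3(int, R, R), R), tup3(int, nat, nat))), tup3(E, char, float)). Substituting into the earlier binding gives S2 := either(tree(E), tree(char)).
Decompose either/2: either(either(int, nat), io(nat)) =?= R,  T =?= T1.
Bind R := either(either(int, nat), io(nat)); substituting into the one remaining equation that mentions R gives: either(tree(either(T, U)), tup3(either(char, char), bool, float)) =?= either(tree(either(tup3(either(either(int, nat), io(nat)), tup3(int, either(either(int, nat), io(nat)), either(either(int, nat), io(nat))), either(either(int, nat), io(nat))), tup3(int, nat, nat))), tup3(E, char, float)).
Bind T := T1; substituting into the remaining equation gives: either(tree(either(T1, U)), tup3(either(char, char), bool, float)) =?= either(tree(either(tup3(either(either(int, nat), io(nat)), tup3(int, either(either(int, nat), io(nat)), either(either(int, nat), io(nat))), either(either(int, nat), io(nat))), tup3(int, nat, nat))), tup3(E, char, float)).
Decompose either/2: tree(either(T1, U)) =?= tree(either(tup3(either(either(int, nat), io(nat)), tup3(int, either(either(int, nat), io(nat)), either(either(int, nat), io(nat))), either(either(int, nat), io(nat))), tup3(int, nat, nat))),  tup3(either(char, char), bool, float) =?= tup3(E, char, float).
Decompose tree/1: either(T1, U) =?= either(tup3(either(either(int, nat), io(nat)), tup3(int, either(either(int, nat), io(nat)), either(either(int, nat), io(nat))), either(either(int, nat), io(nat))), tup3(int, nat, nat)).
Decompose either/2: T1 =?= tup3(either(either(int, nat), io(nat)), tup3(int, either(either(int, nat), io(nat)), either(either(int, nat), io(nat))), either(either(int, nat), io(nat))),  U =?= tup3(int, nat, nat).
Bind T1 := tup3(either(either(int, nat), io(nat)), tup3(int, either(either(int, nat), io(nat)), either(either(int, nat), io(nat))), either(either(int, nat), io(nat))); no other remaining equation mentions T1. Substituting into the earlier binding gives T := tup3(either(either(int, nat), io(nat)), tup3(int, either(either(int, nat), io(nat)), either(either(int, nat), io(nat))), either(either(int, nat), io(nat))).
Bind U := tup3(int, nat, nat); no other remaining equation mentions U.
Decompose tup3/3: either(char, char) =?= E,  bool =?= char,  float =?= float.
Bind E := either(char, char); no other remaining equation mentions E. Substituting into the earlier binding gives S2 := either(tree(either(char, char)), tree(char)).
Clash: constants bool and char differ; no unifier exists.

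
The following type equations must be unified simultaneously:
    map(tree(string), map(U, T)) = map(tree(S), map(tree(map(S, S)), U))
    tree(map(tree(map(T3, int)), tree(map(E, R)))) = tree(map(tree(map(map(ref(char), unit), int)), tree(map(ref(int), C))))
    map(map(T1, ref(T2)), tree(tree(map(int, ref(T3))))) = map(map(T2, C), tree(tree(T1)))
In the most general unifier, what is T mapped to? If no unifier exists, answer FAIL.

Decompose map/2: tree(string) = tree(S),  map(U, T) = map(tree(map(S, S)), U).
Decompose tree/1: string = S.
Bind S := string; substituting into the one remaining equation that mentions S gives: map(U, T) = map(tree(map(string, string)), U).
Decompose map/2: U = tree(map(string, string)),  T = U.
Bind U := tree(map(string, string)); substituting into the one remaining equation that mentions U gives: T = tree(map(string, string)).
Bind T := tree(map(string, string)); no other remaining equation mentions T.
Decompose tree/1: map(tree(map(T3, int)), tree(map(E, R))) = map(tree(map(map(ref(char), unit), int)), tree(map(ref(int), C))).
Decompose map/2: tree(map(T3, int)) = tree(map(map(ref(char), unit), int)),  tree(map(E, R)) = tree(map(ref(int), C)).
Decompose tree/1: map(T3, int) = map(map(ref(char), unit), int).
Decompose map/2: T3 = map(ref(char), unit),  int = int.
Bind T3 := map(ref(char), unit); substituting into the one remaining equation that mentions T3 gives: map(map(T1, ref(T2)), tree(tree(map(int, ref(map(ref(char), unit)))))) = map(map(T2, C), tree(tree(T1))).
Delete trivial equation int = int.
Decompose tree/1: map(E, R) = map(ref(int), C).
Decompose map/2: E = ref(int),  R = C.
Bind E := ref(int); no other remaining equation mentions E.
Bind R := C; no other remaining equation mentions R.
Decompose map/2: map(T1, ref(T2)) = map(T2, C),  tree(tree(map(int, ref(map(ref(char), unit))))) = tree(tree(T1)).
Decompose map/2: T1 = T2,  ref(T2) = C.
Bind T1 := T2; substituting into the one remaining equation that mentions T1 gives: tree(tree(map(int, ref(map(ref(char), unit))))) = tree(tree(T2)).
Bind C := ref(T2); no other remaining equation mentions C. Substituting into the earlier binding gives R := ref(T2).
Decompose tree/1: tree(map(int, ref(map(ref(char), unit)))) = tree(T2).
Decompose tree/1: map(int, ref(map(ref(char), unit))) = T2.
Bind T2 := map(int, ref(map(ref(char), unit))). Substituting into the earlier bindings gives R := ref(map(int, ref(map(ref(char), unit)))), T1 := map(int, ref(map(ref(char), unit))), C := ref(map(int, ref(map(ref(char), unit)))).
MGU = { S -> string, U -> tree(map(string, string)), T -> tree(map(string, string)), T3 -> map(ref(char), unit), E -> ref(int), R -> ref(map(int, ref(map(ref(char), unit)))), T1 -> map(int, ref(map(ref(char), unit))), C -> ref(map(int, ref(map(ref(char), unit)))), T2 -> map(int, ref(map(ref(char), unit))) }, so T -> tree(map(string, string)).

tree(map(string, string))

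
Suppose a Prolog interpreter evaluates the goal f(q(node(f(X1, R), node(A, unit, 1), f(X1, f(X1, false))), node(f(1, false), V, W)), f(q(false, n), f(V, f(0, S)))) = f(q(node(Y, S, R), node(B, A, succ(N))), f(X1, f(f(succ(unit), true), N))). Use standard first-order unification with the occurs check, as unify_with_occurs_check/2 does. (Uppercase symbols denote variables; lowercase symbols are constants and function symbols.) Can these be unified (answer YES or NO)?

YES

Decompose f/2: q(node(f(X1, R), node(A, unit, 1), f(X1, f(X1, false))), node(f(1, false), V, W)) = q(node(Y, S, R), node(B, A, succ(N))),  f(q(false, n), f(V, f(0, S))) = f(X1, f(f(succ(unit), true), N)).
Decompose q/2: node(f(X1, R), node(A, unit, 1), f(X1, f(X1, false))) = node(Y, S, R),  node(f(1, false), V, W) = node(B, A, succ(N)).
Decompose node/3: f(X1, R) = Y,  node(A, unit, 1) = S,  f(X1, f(X1, false)) = R.
Bind Y := f(X1, R); no other remaining equation mentions Y.
Bind S := node(A, unit, 1); substituting into the one remaining equation that mentions S gives: f(q(false, n), f(V, f(0, node(A, unit, 1)))) = f(X1, f(f(succ(unit), true), N)).
Bind R := f(X1, f(X1, false)); no other remaining equation mentions R. Substituting into the earlier binding gives Y := f(X1, f(X1, f(X1, false))).
Decompose node/3: f(1, false) = B,  V = A,  W = succ(N).
Bind B := f(1, false); no other remaining equation mentions B.
Bind V := A; substituting into the one remaining equation that mentions V gives: f(q(false, n), f(A, f(0, node(A, unit, 1)))) = f(X1, f(f(succ(unit), true), N)).
Bind W := succ(N); no other remaining equation mentions W.
Decompose f/2: q(false, n) = X1,  f(A, f(0, node(A, unit, 1))) = f(f(succ(unit), true), N).
Bind X1 := q(false, n); no other remaining equation mentions X1. Substituting into the earlier bindings gives Y := f(q(false, n), f(q(false, n), f(q(false, n), false))), R := f(q(false, n), f(q(false, n), false)).
Decompose f/2: A = f(succ(unit), true),  f(0, node(A, unit, 1)) = N.
Bind A := f(succ(unit), true); substituting into the remaining equation gives: f(0, node(f(succ(unit), true), unit, 1)) = N. Substituting into the earlier bindings gives S := node(f(succ(unit), true), unit, 1), V := f(succ(unit), true).
Bind N := f(0, node(f(succ(unit), true), unit, 1)). Substituting into the earlier binding gives W := succ(f(0, node(f(succ(unit), true), unit, 1))).
No equations remain and no clash or occurs-check failure arose, so a unifier exists.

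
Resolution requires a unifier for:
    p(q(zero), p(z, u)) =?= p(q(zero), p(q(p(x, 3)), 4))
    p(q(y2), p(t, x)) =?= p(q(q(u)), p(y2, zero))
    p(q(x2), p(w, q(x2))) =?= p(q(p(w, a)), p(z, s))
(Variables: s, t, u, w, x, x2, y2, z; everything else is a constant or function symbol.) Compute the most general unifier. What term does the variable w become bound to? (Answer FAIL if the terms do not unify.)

q(p(zero, 3))

Decompose p/2: q(zero) =?= q(zero),  p(z, u) =?= p(q(p(x, 3)), 4).
Delete trivial equation q(zero) =?= q(zero).
Decompose p/2: z =?= q(p(x, 3)),  u =?= 4.
Bind z := q(p(x, 3)); substituting into the one remaining equation that mentions z gives: p(q(x2), p(w, q(x2))) =?= p(q(p(w, a)), p(q(p(x, 3)), s)).
Bind u := 4; substituting into the one remaining equation that mentions u gives: p(q(y2), p(t, x)) =?= p(q(q(4)), p(y2, zero)).
Decompose p/2: q(y2) =?= q(q(4)),  p(t, x) =?= p(y2, zero).
Decompose q/1: y2 =?= q(4).
Bind y2 := q(4); substituting into the one remaining equation that mentions y2 gives: p(t, x) =?= p(q(4), zero).
Decompose p/2: t =?= q(4),  x =?= zero.
Bind t := q(4); no other remaining equation mentions t.
Bind x := zero; substituting into the remaining equation gives: p(q(x2), p(w, q(x2))) =?= p(q(p(w, a)), p(q(p(zero, 3)), s)). Substituting into the earlier binding gives z := q(p(zero, 3)).
Decompose p/2: q(x2) =?= q(p(w, a)),  p(w, q(x2)) =?= p(q(p(zero, 3)), s).
Decompose q/1: x2 =?= p(w, a).
Bind x2 := p(w, a); substituting into the remaining equation gives: p(w, q(p(w, a))) =?= p(q(p(zero, 3)), s).
Decompose p/2: w =?= q(p(zero, 3)),  q(p(w, a)) =?= s.
Bind w := q(p(zero, 3)); substituting into the remaining equation gives: q(p(q(p(zero, 3)), a)) =?= s. Substituting into the earlier binding gives x2 := p(q(p(zero, 3)), a).
Bind s := q(p(q(p(zero, 3)), a)).
MGU = { z -> q(p(zero, 3)), u -> 4, y2 -> q(4), t -> q(4), x -> zero, x2 -> p(q(p(zero, 3)), a), w -> q(p(zero, 3)), s -> q(p(q(p(zero, 3)), a)) }, so w -> q(p(zero, 3)).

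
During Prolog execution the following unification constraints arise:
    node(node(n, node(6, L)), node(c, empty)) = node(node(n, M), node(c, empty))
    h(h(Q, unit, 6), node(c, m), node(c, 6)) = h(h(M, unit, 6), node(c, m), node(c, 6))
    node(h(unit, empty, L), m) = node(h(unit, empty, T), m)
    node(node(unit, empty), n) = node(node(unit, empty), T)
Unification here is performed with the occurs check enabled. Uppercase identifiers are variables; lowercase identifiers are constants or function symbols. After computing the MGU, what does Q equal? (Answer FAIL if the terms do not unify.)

node(6, n)

Decompose node/2: node(n, node(6, L)) = node(n, M),  node(c, empty) = node(c, empty).
Decompose node/2: n = n,  node(6, L) = M.
Delete trivial equation n = n.
Bind M := node(6, L); substituting into the one remaining equation that mentions M gives: h(h(Q, unit, 6), node(c, m), node(c, 6)) = h(h(node(6, L), unit, 6), node(c, m), node(c, 6)).
Delete trivial equation node(c, empty) = node(c, empty).
Decompose h/3: h(Q, unit, 6) = h(node(6, L), unit, 6),  node(c, m) = node(c, m),  node(c, 6) = node(c, 6).
Decompose h/3: Q = node(6, L),  unit = unit,  6 = 6.
Bind Q := node(6, L); no other remaining equation mentions Q.
Delete trivial equation unit = unit.
Delete trivial equation 6 = 6.
Delete trivial equation node(c, m) = node(c, m).
Delete trivial equation node(c, 6) = node(c, 6).
Decompose node/2: h(unit, empty, L) = h(unit, empty, T),  m = m.
Decompose h/3: unit = unit,  empty = empty,  L = T.
Delete trivial equation unit = unit.
Delete trivial equation empty = empty.
Bind L := T; no other remaining equation mentions L. Substituting into the earlier bindings gives M := node(6, T), Q := node(6, T).
Delete trivial equation m = m.
Decompose node/2: node(unit, empty) = node(unit, empty),  n = T.
Delete trivial equation node(unit, empty) = node(unit, empty).
Bind T := n. Substituting into the earlier bindings gives M := node(6, n), Q := node(6, n), L := n.
MGU = { M ↦ node(6, n), Q ↦ node(6, n), L ↦ n, T ↦ n }, so Q ↦ node(6, n).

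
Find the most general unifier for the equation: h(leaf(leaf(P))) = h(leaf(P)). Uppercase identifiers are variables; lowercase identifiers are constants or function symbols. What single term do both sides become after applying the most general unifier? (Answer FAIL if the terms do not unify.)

Decompose h/1: leaf(leaf(P)) = leaf(P).
Decompose leaf/1: leaf(P) = P.
Occurs check fails: P occurs in leaf(P); the equation P = leaf(P) has no finite solution.

FAIL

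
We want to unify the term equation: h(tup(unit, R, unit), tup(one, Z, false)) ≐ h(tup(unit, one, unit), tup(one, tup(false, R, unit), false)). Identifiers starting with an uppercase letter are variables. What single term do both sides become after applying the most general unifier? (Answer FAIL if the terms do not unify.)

Decompose h/2: tup(unit, R, unit) ≐ tup(unit, one, unit),  tup(one, Z, false) ≐ tup(one, tup(false, R, unit), false).
Decompose tup/3: unit ≐ unit,  R ≐ one,  unit ≐ unit.
Delete trivial equation unit ≐ unit.
Bind R := one; substituting into the one remaining equation that mentions R gives: tup(one, Z, false) ≐ tup(one, tup(false, one, unit), false).
Delete trivial equation unit ≐ unit.
Decompose tup/3: one ≐ one,  Z ≐ tup(false, one, unit),  false ≐ false.
Delete trivial equation one ≐ one.
Bind Z := tup(false, one, unit); no other remaining equation mentions Z.
Delete trivial equation false ≐ false.
Applying the MGU to either side gives h(tup(unit, one, unit), tup(one, tup(false, one, unit), false)).

h(tup(unit, one, unit), tup(one, tup(false, one, unit), false))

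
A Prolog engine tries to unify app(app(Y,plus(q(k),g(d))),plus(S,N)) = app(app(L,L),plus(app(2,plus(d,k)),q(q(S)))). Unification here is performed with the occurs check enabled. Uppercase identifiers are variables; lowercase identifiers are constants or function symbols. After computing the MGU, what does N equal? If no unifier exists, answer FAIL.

Decompose app/2: app(Y,plus(q(k),g(d))) = app(L,L),  plus(S,N) = plus(app(2,plus(d,k)),q(q(S))).
Decompose app/2: Y = L,  plus(q(k),g(d)) = L.
Bind Y := L; no other remaining equation mentions Y.
Bind L := plus(q(k),g(d)); no other remaining equation mentions L. Substituting into the earlier binding gives Y := plus(q(k),g(d)).
Decompose plus/2: S = app(2,plus(d,k)),  N = q(q(S)).
Bind S := app(2,plus(d,k)); substituting into the remaining equation gives: N = q(q(app(2,plus(d,k)))).
Bind N := q(q(app(2,plus(d,k)))).
MGU = { Y -> plus(q(k),g(d)), L -> plus(q(k),g(d)), S -> app(2,plus(d,k)), N -> q(q(app(2,plus(d,k)))) }, so N -> q(q(app(2,plus(d,k)))).

q(q(app(2,plus(d,k))))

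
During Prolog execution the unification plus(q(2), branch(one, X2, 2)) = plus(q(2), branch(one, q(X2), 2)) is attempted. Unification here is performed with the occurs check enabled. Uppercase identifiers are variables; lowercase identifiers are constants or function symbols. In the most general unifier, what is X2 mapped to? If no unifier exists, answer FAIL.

Decompose plus/2: q(2) = q(2),  branch(one, X2, 2) = branch(one, q(X2), 2).
Delete trivial equation q(2) = q(2).
Decompose branch/3: one = one,  X2 = q(X2),  2 = 2.
Delete trivial equation one = one.
Occurs check fails: X2 occurs in q(X2); the equation X2 = q(X2) has no finite solution.

FAIL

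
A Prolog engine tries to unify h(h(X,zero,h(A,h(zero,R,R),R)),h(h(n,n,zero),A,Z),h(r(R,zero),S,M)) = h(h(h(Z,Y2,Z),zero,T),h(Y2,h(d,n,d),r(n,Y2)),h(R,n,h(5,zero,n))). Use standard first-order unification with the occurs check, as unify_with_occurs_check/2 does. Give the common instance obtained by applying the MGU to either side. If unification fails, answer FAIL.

Decompose h/3: h(X,zero,h(A,h(zero,R,R),R)) = h(h(Z,Y2,Z),zero,T),  h(h(n,n,zero),A,Z) = h(Y2,h(d,n,d),r(n,Y2)),  h(r(R,zero),S,M) = h(R,n,h(5,zero,n)).
Decompose h/3: X = h(Z,Y2,Z),  zero = zero,  h(A,h(zero,R,R),R) = T.
Bind X := h(Z,Y2,Z); no other remaining equation mentions X.
Delete trivial equation zero = zero.
Bind T := h(A,h(zero,R,R),R); no other remaining equation mentions T.
Decompose h/3: h(n,n,zero) = Y2,  A = h(d,n,d),  Z = r(n,Y2).
Bind Y2 := h(n,n,zero); substituting into the one remaining equation that mentions Y2 gives: Z = r(n,h(n,n,zero)). Substituting into the earlier binding gives X := h(Z,h(n,n,zero),Z).
Bind A := h(d,n,d); no other remaining equation mentions A. Substituting into the earlier binding gives T := h(h(d,n,d),h(zero,R,R),R).
Bind Z := r(n,h(n,n,zero)); no other remaining equation mentions Z. Substituting into the earlier binding gives X := h(r(n,h(n,n,zero)),h(n,n,zero),r(n,h(n,n,zero))).
Decompose h/3: r(R,zero) = R,  S = n,  M = h(5,zero,n).
Occurs check fails: R occurs in r(R,zero); the equation R = r(R,zero) has no finite solution.

FAIL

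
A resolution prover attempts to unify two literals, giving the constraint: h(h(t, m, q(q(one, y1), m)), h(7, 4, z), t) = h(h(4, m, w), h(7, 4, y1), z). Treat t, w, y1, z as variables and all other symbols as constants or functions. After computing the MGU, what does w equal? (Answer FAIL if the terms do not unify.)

q(q(one, 4), m)

Decompose h/3: h(t, m, q(q(one, y1), m)) = h(4, m, w),  h(7, 4, z) = h(7, 4, y1),  t = z.
Decompose h/3: t = 4,  m = m,  q(q(one, y1), m) = w.
Bind t := 4; substituting into the one remaining equation that mentions t gives: 4 = z.
Delete trivial equation m = m.
Bind w := q(q(one, y1), m); no other remaining equation mentions w.
Decompose h/3: 7 = 7,  4 = 4,  z = y1.
Delete trivial equation 7 = 7.
Delete trivial equation 4 = 4.
Bind z := y1; substituting into the remaining equation gives: 4 = y1.
Bind y1 := 4. Substituting into the earlier bindings gives w := q(q(one, 4), m), z := 4.
MGU = { t ↦ 4, w ↦ q(q(one, 4), m), z ↦ 4, y1 ↦ 4 }, so w ↦ q(q(one, 4), m).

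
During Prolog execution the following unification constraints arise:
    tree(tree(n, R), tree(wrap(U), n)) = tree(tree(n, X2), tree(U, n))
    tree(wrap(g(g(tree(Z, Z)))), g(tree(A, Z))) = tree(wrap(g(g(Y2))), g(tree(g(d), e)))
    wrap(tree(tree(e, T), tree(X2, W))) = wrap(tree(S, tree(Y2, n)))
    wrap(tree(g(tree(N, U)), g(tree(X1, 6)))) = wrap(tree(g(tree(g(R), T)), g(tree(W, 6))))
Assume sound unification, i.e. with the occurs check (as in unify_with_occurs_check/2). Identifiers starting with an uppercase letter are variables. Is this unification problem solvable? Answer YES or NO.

Decompose tree/2: tree(n, R) = tree(n, X2),  tree(wrap(U), n) = tree(U, n).
Decompose tree/2: n = n,  R = X2.
Delete trivial equation n = n.
Bind R := X2; substituting into the one remaining equation that mentions R gives: wrap(tree(g(tree(N, U)), g(tree(X1, 6)))) = wrap(tree(g(tree(g(X2), T)), g(tree(W, 6)))).
Decompose tree/2: wrap(U) = U,  n = n.
Occurs check fails: U occurs in wrap(U); the equation U = wrap(U) has no finite solution.

NO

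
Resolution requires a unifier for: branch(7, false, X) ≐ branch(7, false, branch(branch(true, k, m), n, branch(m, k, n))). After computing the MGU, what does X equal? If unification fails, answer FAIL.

Decompose branch/3: 7 ≐ 7,  false ≐ false,  X ≐ branch(branch(true, k, m), n, branch(m, k, n)).
Delete trivial equation 7 ≐ 7.
Delete trivial equation false ≐ false.
Bind X := branch(branch(true, k, m), n, branch(m, k, n)).
MGU = { X -> branch(branch(true, k, m), n, branch(m, k, n)) }, so X -> branch(branch(true, k, m), n, branch(m, k, n)).

branch(branch(true, k, m), n, branch(m, k, n))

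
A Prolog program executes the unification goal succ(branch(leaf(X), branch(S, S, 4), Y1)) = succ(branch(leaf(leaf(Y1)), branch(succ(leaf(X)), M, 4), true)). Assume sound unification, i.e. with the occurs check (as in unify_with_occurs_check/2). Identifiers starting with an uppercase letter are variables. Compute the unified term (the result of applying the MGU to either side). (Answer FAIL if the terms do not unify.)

succ(branch(leaf(leaf(true)), branch(succ(leaf(leaf(true))), succ(leaf(leaf(true))), 4), true))

Decompose succ/1: branch(leaf(X), branch(S, S, 4), Y1) = branch(leaf(leaf(Y1)), branch(succ(leaf(X)), M, 4), true).
Decompose branch/3: leaf(X) = leaf(leaf(Y1)),  branch(S, S, 4) = branch(succ(leaf(X)), M, 4),  Y1 = true.
Decompose leaf/1: X = leaf(Y1).
Bind X := leaf(Y1); substituting into the one remaining equation that mentions X gives: branch(S, S, 4) = branch(succ(leaf(leaf(Y1))), M, 4).
Decompose branch/3: S = succ(leaf(leaf(Y1))),  S = M,  4 = 4.
Bind S := succ(leaf(leaf(Y1))); substituting into the one remaining equation that mentions S gives: succ(leaf(leaf(Y1))) = M.
Bind M := succ(leaf(leaf(Y1))); no other remaining equation mentions M.
Delete trivial equation 4 = 4.
Bind Y1 := true. Substituting into the earlier bindings gives X := leaf(true), S := succ(leaf(leaf(true))), M := succ(leaf(leaf(true))).
Applying the MGU to either side gives succ(branch(leaf(leaf(true)), branch(succ(leaf(leaf(true))), succ(leaf(leaf(true))), 4), true)).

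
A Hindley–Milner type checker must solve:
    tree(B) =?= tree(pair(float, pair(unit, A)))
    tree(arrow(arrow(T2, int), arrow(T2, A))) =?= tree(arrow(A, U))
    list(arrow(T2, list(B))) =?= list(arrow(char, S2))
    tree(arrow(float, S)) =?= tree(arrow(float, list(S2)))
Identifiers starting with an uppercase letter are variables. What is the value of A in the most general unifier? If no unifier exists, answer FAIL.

arrow(char, int)

Decompose tree/1: B =?= pair(float, pair(unit, A)).
Bind B := pair(float, pair(unit, A)); substituting into the one remaining equation that mentions B gives: list(arrow(T2, list(pair(float, pair(unit, A))))) =?= list(arrow(char, S2)).
Decompose tree/1: arrow(arrow(T2, int), arrow(T2, A)) =?= arrow(A, U).
Decompose arrow/2: arrow(T2, int) =?= A,  arrow(T2, A) =?= U.
Bind A := arrow(T2, int); substituting into the 2 remaining equations that mention A gives: arrow(T2, arrow(T2, int)) =?= U,  list(arrow(T2, list(pair(float, pair(unit, arrow(T2, int)))))) =?= list(arrow(char, S2)). Substituting into the earlier binding gives B := pair(float, pair(unit, arrow(T2, int))).
Bind U := arrow(T2, arrow(T2, int)); no other remaining equation mentions U.
Decompose list/1: arrow(T2, list(pair(float, pair(unit, arrow(T2, int))))) =?= arrow(char, S2).
Decompose arrow/2: T2 =?= char,  list(pair(float, pair(unit, arrow(T2, int)))) =?= S2.
Bind T2 := char; substituting into the one remaining equation that mentions T2 gives: list(pair(float, pair(unit, arrow(char, int)))) =?= S2. Substituting into the earlier bindings gives B := pair(float, pair(unit, arrow(char, int))), A := arrow(char, int), U := arrow(char, arrow(char, int)).
Bind S2 := list(pair(float, pair(unit, arrow(char, int)))); substituting into the remaining equation gives: tree(arrow(float, S)) =?= tree(arrow(float, list(list(pair(float, pair(unit, arrow(char, int))))))).
Decompose tree/1: arrow(float, S) =?= arrow(float, list(list(pair(float, pair(unit, arrow(char, int)))))).
Decompose arrow/2: float =?= float,  S =?= list(list(pair(float, pair(unit, arrow(char, int))))).
Delete trivial equation float =?= float.
Bind S := list(list(pair(float, pair(unit, arrow(char, int))))).
MGU = { B := pair(float, pair(unit, arrow(char, int))), A := arrow(char, int), U := arrow(char, arrow(char, int)), T2 := char, S2 := list(pair(float, pair(unit, arrow(char, int)))), S := list(list(pair(float, pair(unit, arrow(char, int))))) }, so A := arrow(char, int).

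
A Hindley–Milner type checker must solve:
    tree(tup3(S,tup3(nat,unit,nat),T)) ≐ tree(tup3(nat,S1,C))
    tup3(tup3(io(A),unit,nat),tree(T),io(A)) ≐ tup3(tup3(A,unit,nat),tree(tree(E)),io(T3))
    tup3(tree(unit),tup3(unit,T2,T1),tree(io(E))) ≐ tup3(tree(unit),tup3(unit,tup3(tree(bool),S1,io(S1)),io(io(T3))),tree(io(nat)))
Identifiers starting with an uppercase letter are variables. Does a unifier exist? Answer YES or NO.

Decompose tree/1: tup3(S,tup3(nat,unit,nat),T) ≐ tup3(nat,S1,C).
Decompose tup3/3: S ≐ nat,  tup3(nat,unit,nat) ≐ S1,  T ≐ C.
Bind S := nat; no other remaining equation mentions S.
Bind S1 := tup3(nat,unit,nat); substituting into the one remaining equation that mentions S1 gives: tup3(tree(unit),tup3(unit,T2,T1),tree(io(E))) ≐ tup3(tree(unit),tup3(unit,tup3(tree(bool),tup3(nat,unit,nat),io(tup3(nat,unit,nat))),io(io(T3))),tree(io(nat))).
Bind T := C; substituting into the one remaining equation that mentions T gives: tup3(tup3(io(A),unit,nat),tree(C),io(A)) ≐ tup3(tup3(A,unit,nat),tree(tree(E)),io(T3)).
Decompose tup3/3: tup3(io(A),unit,nat) ≐ tup3(A,unit,nat),  tree(C) ≐ tree(tree(E)),  io(A) ≐ io(T3).
Decompose tup3/3: io(A) ≐ A,  unit ≐ unit,  nat ≐ nat.
Occurs check fails: A occurs in io(A); the equation A ≐ io(A) has no finite solution.

NO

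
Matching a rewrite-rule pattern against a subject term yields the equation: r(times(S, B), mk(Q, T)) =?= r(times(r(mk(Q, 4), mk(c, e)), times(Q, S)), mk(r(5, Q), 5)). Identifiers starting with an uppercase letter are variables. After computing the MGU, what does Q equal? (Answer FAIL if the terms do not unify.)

FAIL

Decompose r/2: times(S, B) =?= times(r(mk(Q, 4), mk(c, e)), times(Q, S)),  mk(Q, T) =?= mk(r(5, Q), 5).
Decompose times/2: S =?= r(mk(Q, 4), mk(c, e)),  B =?= times(Q, S).
Bind S := r(mk(Q, 4), mk(c, e)); substituting into the one remaining equation that mentions S gives: B =?= times(Q, r(mk(Q, 4), mk(c, e))).
Bind B := times(Q, r(mk(Q, 4), mk(c, e))); no other remaining equation mentions B.
Decompose mk/2: Q =?= r(5, Q),  T =?= 5.
Occurs check fails: Q occurs in r(5, Q); the equation Q =?= r(5, Q) has no finite solution.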